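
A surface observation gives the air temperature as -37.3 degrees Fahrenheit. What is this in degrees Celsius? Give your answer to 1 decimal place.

°C = (°F − 32) × 5/9 = (-37.3 − 32) / 1.8 = -38.5 °C.

-38.5 °C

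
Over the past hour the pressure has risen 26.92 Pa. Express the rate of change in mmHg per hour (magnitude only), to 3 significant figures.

26.92 Pa / 1 h × 0.00750062 mmHg/Pa = 0.202 mmHg/h.

0.202 mmHg per hour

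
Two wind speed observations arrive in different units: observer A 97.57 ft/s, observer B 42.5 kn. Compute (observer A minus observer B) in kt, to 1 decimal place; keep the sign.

observer A: 97.57 ft/s = 57.809 kt.
Difference: 57.809 − 42.500 = 15.3 kt.

15.3 kt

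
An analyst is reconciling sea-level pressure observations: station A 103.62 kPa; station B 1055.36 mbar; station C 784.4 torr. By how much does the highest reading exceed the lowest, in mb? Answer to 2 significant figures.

station A: 103.62 kPa = 1036.20 mb.
station C: 784.4 mmHg = 1045.78 mb.
Spread: 1055.36 − 1036.20 = 19 mb.

19 mb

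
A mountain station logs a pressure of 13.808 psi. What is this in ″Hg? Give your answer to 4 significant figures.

28.11 inHg

1 psi = 2.03602 inHg, so 13.808 × 2.03602 = 28.11 inHg.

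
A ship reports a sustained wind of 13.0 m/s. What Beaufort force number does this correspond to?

13.0 m/s lies in the Beaufort 6 band (strong breeze, 10.8–13.8 m/s).

Beaufort force 6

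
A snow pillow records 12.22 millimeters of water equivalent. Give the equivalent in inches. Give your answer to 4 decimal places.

0.4811 in

1 mm = 0.0393701 in, so 12.22 × 0.0393701 = 0.4811 in.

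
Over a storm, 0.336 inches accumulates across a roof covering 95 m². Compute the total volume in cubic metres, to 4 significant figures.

Depth: 0.336 in × 25.4 = 8.5344 mm.
1 mm over 1 m² is 1 L, so volume = 8.5344 × 95 = 810.768 L = 0.8108 m³.

0.8108 cubic metres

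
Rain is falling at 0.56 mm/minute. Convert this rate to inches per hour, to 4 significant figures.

1.323 in/hour

0.56 mm/minute × 0.0393701 in/mm × 60 minute/hour = 1.323 in/hour.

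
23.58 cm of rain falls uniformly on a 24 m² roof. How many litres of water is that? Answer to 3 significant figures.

Depth: 23.58 cm × 10 = 235.8 mm.
1 mm over 1 m² is 1 L, so volume = 235.8 × 24 = 5659.2 L ≈ 5660 L.

5660 litres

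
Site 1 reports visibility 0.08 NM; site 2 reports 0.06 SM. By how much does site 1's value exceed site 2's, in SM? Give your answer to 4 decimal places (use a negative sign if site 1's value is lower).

site 1: 0.08 nmi = 0.092062 SM.
Difference: 0.092062 − 0.060000 = 0.0321 SM.

0.0321 SM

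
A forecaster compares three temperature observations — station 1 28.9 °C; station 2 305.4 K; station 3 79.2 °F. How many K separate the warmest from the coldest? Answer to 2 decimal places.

6.03 K

station 2: 305.4 K = 32.250 °C.
station 3: 79.2 °F = 26.222 °C.
Spread: 32.250 − 26.222 = 6.028 °C.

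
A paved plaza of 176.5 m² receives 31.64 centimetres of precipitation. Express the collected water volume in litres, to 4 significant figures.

55840 litres

Depth: 31.64 cm × 10 = 316.4 mm.
1 mm over 1 m² is 1 L, so volume = 316.4 × 176.5 = 55844.6 L ≈ 55840 L.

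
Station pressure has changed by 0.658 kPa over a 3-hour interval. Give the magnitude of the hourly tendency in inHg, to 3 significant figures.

0.0648 inHg per hour

0.658 kPa / 3 h × 0.2953 inHg/kPa = 0.0648 inHg/h.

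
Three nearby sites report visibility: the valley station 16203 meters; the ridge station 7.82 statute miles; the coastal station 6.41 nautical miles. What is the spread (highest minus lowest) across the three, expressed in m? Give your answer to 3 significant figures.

4330 m

the ridge station: 7.82 SM = 12585.07 m.
the coastal station: 6.41 nmi = 11871.32 m.
Spread: 16203.00 − 11871.32 = 4330 m.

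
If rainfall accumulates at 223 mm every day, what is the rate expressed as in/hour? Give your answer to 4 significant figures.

223 mm/day × 0.0393701 in/mm × 0.0416667 day/hour = 0.3658 in/hour.

0.3658 in/hour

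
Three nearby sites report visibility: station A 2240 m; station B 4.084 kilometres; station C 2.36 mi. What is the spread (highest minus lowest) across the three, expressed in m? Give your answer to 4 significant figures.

1844 m

station B: 4.084 km = 4084.00 m.
station C: 2.36 SM = 3798.05 m.
Spread: 4084.00 − 2240.00 = 1844 m.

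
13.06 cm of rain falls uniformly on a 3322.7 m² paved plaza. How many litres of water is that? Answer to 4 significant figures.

Depth: 13.06 cm × 10 = 130.6 mm.
1 mm over 1 m² is 1 L, so volume = 130.6 × 3322.7 = 433944.62 L ≈ 433900 L.

433900 litres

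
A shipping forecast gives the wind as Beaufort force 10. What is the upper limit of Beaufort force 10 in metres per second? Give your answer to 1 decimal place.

28.4 m/s

Beaufort 10 (storm) spans 24.5–28.4 m/s.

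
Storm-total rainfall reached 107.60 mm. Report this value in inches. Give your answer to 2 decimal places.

4.24 in

1 mm = 0.0393701 in, so 107.60 × 0.0393701 = 4.24 in.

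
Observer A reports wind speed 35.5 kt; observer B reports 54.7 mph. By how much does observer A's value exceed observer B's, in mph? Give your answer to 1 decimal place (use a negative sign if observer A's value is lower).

observer A: 35.5 kt = 40.853 mph.
Difference: 40.853 − 54.700 = -13.8 mph.

-13.8 mph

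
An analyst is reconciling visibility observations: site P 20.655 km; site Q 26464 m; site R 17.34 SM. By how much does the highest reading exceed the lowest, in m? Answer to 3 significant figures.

site P: 20.655 km = 20655.00 m.
site R: 17.34 SM = 27906.02 m.
Spread: 27906.02 − 20655.00 = 7250 m.

7250 m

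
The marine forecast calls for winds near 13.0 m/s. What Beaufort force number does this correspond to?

Beaufort force 6

13.0 m/s lies in the Beaufort 6 band (strong breeze, 10.8–13.8 m/s).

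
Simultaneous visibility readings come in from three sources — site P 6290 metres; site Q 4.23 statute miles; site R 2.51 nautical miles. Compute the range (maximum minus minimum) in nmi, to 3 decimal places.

1.166 nmi

site P: 6290 m = 3.39633 nmi.
site Q: 4.23 SM = 3.67577 nmi.
Spread: 3.67577 − 2.51000 = 1.166 nmi.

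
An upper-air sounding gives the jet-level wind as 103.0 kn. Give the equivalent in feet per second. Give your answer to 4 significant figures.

1 kt = 1.68781 ft/s, so 103.0 × 1.68781 = 173.8 ft/s.

173.8 ft/s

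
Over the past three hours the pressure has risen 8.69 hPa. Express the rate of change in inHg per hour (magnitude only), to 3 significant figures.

0.0855 inHg per hour

8.69 hPa / 3 h × 0.02953 inHg/hPa = 0.0855 inHg/h.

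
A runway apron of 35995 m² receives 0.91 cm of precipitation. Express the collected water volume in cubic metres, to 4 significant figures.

Depth: 0.91 cm × 10 = 9.1 mm.
1 mm over 1 m² is 1 L, so volume = 9.1 × 35995 = 327554.5 L = 327.6 m³.

327.6 cubic metres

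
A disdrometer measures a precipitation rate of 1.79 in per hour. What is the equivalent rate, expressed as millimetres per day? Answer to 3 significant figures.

1090 mm/day

1.79 in/hour × 25.4 mm/in × 24 hour/day = 1090 mm/day.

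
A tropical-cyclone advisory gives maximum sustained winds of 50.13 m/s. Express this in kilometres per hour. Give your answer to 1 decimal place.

180.5 km/h

1 m/s = 3.6 km/h, so 50.13 × 3.6 = 180.5 km/h.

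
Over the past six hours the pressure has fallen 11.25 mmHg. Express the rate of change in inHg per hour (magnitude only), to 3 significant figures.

11.25 mmHg / 6 h × 0.0393701 inHg/mmHg = 0.0738 inHg/h.

0.0738 inHg per hour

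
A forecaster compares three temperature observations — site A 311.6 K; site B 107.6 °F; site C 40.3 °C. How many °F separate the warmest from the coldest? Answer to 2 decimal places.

site A: 311.6 K = 38.450 °C.
site B: 107.6 °F = 42.000 °C.
Spread: 42.000 − 38.450 = 3.550 °C = 6.39 °F.

6.39 °F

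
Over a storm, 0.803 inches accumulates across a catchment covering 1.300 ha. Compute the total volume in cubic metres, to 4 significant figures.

Depth: 0.803 in × 25.4 = 20.3962 mm.
Area: 1.300 ha = 13000 m².
1 mm over 1 m² is 1 L, so volume = 20.3962 × 13000 = 265150.6 L = 265.2 m³.

265.2 cubic metres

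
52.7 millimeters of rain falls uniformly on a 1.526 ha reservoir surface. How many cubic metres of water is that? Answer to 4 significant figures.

Area: 1.526 ha = 15260 m².
1 mm over 1 m² is 1 L, so volume = 52.7 × 15260 = 804202 L = 804.2 m³.

804.2 cubic metres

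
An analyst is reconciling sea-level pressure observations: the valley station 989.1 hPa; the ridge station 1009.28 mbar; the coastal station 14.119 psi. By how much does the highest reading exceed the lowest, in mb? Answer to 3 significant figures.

35.8 mb

the valley station: 989.1 hPa = 989.100 mb.
the coastal station: 14.119 psi = 973.471 mb.
Spread: 1009.280 − 973.471 = 35.8 mb.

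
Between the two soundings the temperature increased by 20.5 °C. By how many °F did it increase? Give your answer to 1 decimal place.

For a temperature change the 32° offset cancels: Δ°F = 20.5 × 1.8 = 36.9 °F.

36.9 °F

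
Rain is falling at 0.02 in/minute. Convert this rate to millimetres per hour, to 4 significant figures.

0.02 in/minute × 25.4 mm/in × 60 minute/hour = 30.48 mm/hour.

30.48 mm/hour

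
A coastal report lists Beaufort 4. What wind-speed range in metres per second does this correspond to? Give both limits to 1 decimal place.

5.5 to 7.9 m/s

Beaufort 4 (moderate breeze) spans 5.5–7.9 m/s.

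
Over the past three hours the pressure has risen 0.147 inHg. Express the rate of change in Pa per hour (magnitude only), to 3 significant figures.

0.147 inHg / 3 h × 3386.39 Pa/inHg = 166 Pa/h.

166 Pa per hour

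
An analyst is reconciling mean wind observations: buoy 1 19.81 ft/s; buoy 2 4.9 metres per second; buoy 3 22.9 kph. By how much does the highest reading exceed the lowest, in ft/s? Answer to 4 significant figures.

buoy 2: 4.9 m/s = 16.07612 ft/s.
buoy 3: 22.9 km/h = 20.86979 ft/s.
Spread: 20.86979 − 16.07612 = 4.794 ft/s.

4.794 ft/s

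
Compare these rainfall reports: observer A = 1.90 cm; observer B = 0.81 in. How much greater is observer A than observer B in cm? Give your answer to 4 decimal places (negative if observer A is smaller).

observer B: 0.81 in = 2.057400 cm.
Difference: 1.900000 − 2.057400 = -0.1574 cm.

-0.1574 cm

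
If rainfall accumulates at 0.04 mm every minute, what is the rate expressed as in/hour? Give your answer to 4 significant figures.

0.04 mm/minute × 0.0393701 in/mm × 60 minute/hour = 0.09449 in/hour.

0.09449 in/hour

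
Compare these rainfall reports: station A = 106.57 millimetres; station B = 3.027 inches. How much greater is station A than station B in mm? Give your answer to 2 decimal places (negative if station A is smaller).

29.68 mm

station B: 3.027 in = 76.8858 mm.
Difference: 106.5700 − 76.8858 = 29.68 mm.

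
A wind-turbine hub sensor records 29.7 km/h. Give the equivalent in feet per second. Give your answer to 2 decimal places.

1 km/h = 0.911344 ft/s, so 29.7 × 0.911344 = 27.07 ft/s.

27.07 ft/s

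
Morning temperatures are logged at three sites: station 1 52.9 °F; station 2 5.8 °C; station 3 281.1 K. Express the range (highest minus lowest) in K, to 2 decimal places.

5.81 K

station 1: 52.9 °F = 11.611 °C.
station 3: 281.1 K = 7.950 °C.
Spread: 11.611 − 5.800 = 5.811 °C.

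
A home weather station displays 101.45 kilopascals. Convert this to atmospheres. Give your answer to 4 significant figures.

1 kPa = 0.00986923 atm, so 101.45 × 0.00986923 = 1.001 atm.

1.001 atm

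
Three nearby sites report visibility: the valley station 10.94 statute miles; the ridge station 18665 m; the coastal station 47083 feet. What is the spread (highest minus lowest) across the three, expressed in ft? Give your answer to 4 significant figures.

the valley station: 10.94 SM = 57763.20 ft.
the ridge station: 18665 m = 61236.88 ft.
Spread: 61236.88 − 47083.00 = 14150 ft.

14150 ft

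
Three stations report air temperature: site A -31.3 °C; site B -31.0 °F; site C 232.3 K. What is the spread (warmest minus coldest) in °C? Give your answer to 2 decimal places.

site B: -31.0 °F = -35.000 °C.
site C: 232.3 K = -40.850 °C.
Spread: (-31.300) − (-40.850) = 9.550 °C.

9.55 °C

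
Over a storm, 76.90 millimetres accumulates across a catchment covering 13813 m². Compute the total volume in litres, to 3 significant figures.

1060000 litres

1 mm over 1 m² is 1 L, so volume = 76.9 × 13813 = 1062219.7 L ≈ 1060000 L.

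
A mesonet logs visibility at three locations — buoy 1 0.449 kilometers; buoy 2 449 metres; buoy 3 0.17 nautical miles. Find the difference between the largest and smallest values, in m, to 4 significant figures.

buoy 1: 0.449 km = 449.000 m.
buoy 3: 0.17 nmi = 314.840 m.
Spread: 449.000 − 314.840 = 134.2 m.

134.2 m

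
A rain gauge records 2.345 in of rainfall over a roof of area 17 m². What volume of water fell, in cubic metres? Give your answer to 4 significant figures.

Depth: 2.345 in × 25.4 = 59.563 mm.
1 mm over 1 m² is 1 L, so volume = 59.563 × 17 = 1012.571 L = 1.013 m³.

1.013 cubic metres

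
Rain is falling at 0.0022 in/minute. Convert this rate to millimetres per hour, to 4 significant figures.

3.353 mm/hour

0.0022 in/minute × 25.4 mm/in × 60 minute/hour = 3.353 mm/hour.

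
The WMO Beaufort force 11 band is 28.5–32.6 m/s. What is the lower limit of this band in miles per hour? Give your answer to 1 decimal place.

63.8 mph

28.5–32.6 m/s × 2.237 = 63.8–72.9 mph.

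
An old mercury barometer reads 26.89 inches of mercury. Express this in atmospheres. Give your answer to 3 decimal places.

1 inHg = 0.0334211 atm, so 26.89 × 0.0334211 = 0.899 atm.

0.899 atm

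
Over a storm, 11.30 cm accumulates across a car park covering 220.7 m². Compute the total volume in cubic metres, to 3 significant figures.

24.9 cubic metres

Depth: 11.30 cm × 10 = 113 mm.
1 mm over 1 m² is 1 L, so volume = 113 × 220.7 = 24939.1 L = 24.9 m³.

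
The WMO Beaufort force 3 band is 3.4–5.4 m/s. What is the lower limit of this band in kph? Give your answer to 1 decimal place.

3.4–5.4 m/s × 3.6 = 12.2–19.4 km/h.

12.2 km/h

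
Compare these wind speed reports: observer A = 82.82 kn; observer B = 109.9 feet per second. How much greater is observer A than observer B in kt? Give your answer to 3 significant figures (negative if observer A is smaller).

17.7 kt

observer B: 109.9 ft/s = 65.114 kt.
Difference: 82.820 − 65.114 = 17.7 kt.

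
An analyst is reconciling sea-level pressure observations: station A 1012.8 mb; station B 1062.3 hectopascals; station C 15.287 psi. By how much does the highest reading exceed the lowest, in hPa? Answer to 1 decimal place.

49.5 hPa

station A: 1012.8 mb = 1012.800 hPa.
station C: 15.287 psi = 1054.002 hPa.
Spread: 1062.300 − 1012.800 = 49.5 hPa.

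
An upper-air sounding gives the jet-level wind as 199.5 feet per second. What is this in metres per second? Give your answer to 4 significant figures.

60.81 m/s

1 ft/s = 0.3048 m/s, so 199.5 × 0.3048 = 60.81 m/s.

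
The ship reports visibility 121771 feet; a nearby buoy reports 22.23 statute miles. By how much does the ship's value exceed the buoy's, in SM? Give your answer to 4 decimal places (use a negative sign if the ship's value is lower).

the ship: 121771 ft = 23.062689 SM.
Difference: 23.062689 − 22.230000 = 0.8327 SM.

0.8327 SM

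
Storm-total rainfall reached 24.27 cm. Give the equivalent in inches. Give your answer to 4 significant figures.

9.555 in

1 cm = 0.393701 in, so 24.27 × 0.393701 = 9.555 in.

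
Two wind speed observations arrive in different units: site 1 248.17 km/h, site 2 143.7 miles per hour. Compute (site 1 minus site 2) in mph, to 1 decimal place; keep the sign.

site 1: 248.17 km/h = 154.206 mph.
Difference: 154.206 − 143.700 = 10.5 mph.

10.5 mph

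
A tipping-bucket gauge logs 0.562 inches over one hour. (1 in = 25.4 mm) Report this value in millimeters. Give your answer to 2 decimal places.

14.27 mm

1 in = 25.4 mm, so 0.562 × 25.4 = 14.27 mm.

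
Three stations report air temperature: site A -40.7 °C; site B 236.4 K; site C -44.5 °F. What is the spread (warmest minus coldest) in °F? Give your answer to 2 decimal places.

site B: 236.4 K = -36.750 °C.
site C: -44.5 °F = -42.500 °C.
Spread: (-36.750) − (-42.500) = 5.750 °C = 10.35 °F.

10.35 °F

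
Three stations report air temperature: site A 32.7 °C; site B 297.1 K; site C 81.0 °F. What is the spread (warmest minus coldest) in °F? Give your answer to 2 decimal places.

15.75 °F

site B: 297.1 K = 23.950 °C.
site C: 81.0 °F = 27.222 °C.
Spread: 32.700 − 23.950 = 8.750 °C = 15.75 °F.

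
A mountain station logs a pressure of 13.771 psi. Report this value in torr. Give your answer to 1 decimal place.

712.2 mmHg

1 psi = 51.7149 mmHg, so 13.771 × 51.7149 = 712.2 mmHg.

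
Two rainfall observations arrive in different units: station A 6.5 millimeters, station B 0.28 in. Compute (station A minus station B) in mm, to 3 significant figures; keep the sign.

station B: 0.28 in = 7.11200 mm.
Difference: 6.50000 − 7.11200 = -0.612 mm.

-0.612 mm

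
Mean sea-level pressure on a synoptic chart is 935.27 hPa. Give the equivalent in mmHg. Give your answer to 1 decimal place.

1 hPa = 0.750062 mmHg, so 935.27 × 0.750062 = 701.5 mmHg.

701.5 mmHg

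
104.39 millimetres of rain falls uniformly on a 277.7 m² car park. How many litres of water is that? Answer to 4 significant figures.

1 mm over 1 m² is 1 L, so volume = 104.39 × 277.7 = 28989.103 L ≈ 28990 L.

28990 litres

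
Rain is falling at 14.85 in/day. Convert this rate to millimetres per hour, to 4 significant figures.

14.85 in/day × 25.4 mm/in × 0.0416667 day/hour = 15.72 mm/hour.

15.72 mm/hour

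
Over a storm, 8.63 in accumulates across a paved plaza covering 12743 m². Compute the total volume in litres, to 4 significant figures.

Depth: 8.63 in × 25.4 = 219.202 mm.
1 mm over 1 m² is 1 L, so volume = 219.202 × 12743 = 2793291.1 L ≈ 2793000 L.

2793000 litres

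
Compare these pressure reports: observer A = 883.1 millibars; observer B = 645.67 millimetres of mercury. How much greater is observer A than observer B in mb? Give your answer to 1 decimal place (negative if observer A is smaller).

observer B: 645.67 mmHg = 860.823 mb.
Difference: 883.100 − 860.823 = 22.3 mb.

22.3 mb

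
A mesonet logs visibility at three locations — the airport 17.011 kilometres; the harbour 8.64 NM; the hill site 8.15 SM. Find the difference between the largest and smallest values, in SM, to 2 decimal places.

2.42 SM

the airport: 17.011 km = 10.5701 SM.
the harbour: 8.64 nmi = 9.9427 SM.
Spread: 10.5701 − 8.1500 = 2.42 SM.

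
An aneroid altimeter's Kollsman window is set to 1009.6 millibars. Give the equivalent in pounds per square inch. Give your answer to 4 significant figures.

14.64 psi

1 mb = 0.0145038 psi, so 1009.6 × 0.0145038 = 14.64 psi.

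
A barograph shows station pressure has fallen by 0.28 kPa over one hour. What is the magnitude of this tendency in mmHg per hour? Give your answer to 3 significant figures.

0.28 kPa / 1 h × 7.50062 mmHg/kPa = 2.10 mmHg/h.

2.10 mmHg per hour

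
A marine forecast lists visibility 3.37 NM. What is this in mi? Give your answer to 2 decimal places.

1 nmi = 1.15078 SM, so 3.37 × 1.15078 = 3.88 SM.

3.88 SM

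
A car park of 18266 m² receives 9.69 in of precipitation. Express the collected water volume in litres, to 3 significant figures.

4500000 litres

Depth: 9.69 in × 25.4 = 246.126 mm.
1 mm over 1 m² is 1 L, so volume = 246.126 × 18266 = 4495737.5 L ≈ 4500000 L.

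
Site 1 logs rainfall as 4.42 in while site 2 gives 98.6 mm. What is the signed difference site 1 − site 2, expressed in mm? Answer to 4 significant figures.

site 1: 4.42 in = 112.2680 mm.
Difference: 112.2680 − 98.6000 = 13.67 mm.

13.67 mm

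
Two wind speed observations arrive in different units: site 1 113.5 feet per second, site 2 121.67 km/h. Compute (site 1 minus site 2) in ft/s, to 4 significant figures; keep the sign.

2.617 ft/s

site 2: 121.67 km/h = 110.88328 ft/s.
Difference: 113.50000 − 110.88328 = 2.617 ft/s.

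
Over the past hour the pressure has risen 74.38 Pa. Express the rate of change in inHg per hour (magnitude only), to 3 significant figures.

0.0220 inHg per hour

74.38 Pa / 1 h × 0.0002953 inHg/Pa = 0.0220 inHg/h.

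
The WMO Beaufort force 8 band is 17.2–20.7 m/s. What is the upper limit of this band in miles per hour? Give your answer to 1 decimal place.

46.3 mph

17.2–20.7 m/s × 2.237 = 38.5–46.3 mph.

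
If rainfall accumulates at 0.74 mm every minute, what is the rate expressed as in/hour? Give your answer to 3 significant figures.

1.75 in/hour

0.74 mm/minute × 0.0393701 in/mm × 60 minute/hour = 1.75 in/hour.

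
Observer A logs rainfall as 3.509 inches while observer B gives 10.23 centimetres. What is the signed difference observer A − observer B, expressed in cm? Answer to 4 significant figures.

observer A: 3.509 in = 8.91286 cm.
Difference: 8.91286 − 10.23000 = -1.317 cm.

-1.317 cm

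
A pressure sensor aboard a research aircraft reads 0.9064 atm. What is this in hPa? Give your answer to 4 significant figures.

1 atm = 1013.25 hPa, so 0.9064 × 1013.25 = 918.4 hPa.

918.4 hPa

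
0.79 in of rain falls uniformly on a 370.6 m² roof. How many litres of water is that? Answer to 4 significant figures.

7436 litres

Depth: 0.79 in × 25.4 = 20.066 mm.
1 mm over 1 m² is 1 L, so volume = 20.066 × 370.6 = 7436.4596 L ≈ 7436 L.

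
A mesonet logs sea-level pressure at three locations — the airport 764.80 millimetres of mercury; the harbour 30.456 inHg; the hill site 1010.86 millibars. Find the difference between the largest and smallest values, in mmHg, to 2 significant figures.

the harbour: 30.456 inHg = 773.58 mmHg.
the hill site: 1010.86 mb = 758.21 mmHg.
Spread: 773.58 − 758.21 = 15 mmHg.

15 mmHg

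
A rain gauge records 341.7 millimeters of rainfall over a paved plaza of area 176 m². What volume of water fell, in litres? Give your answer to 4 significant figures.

1 mm over 1 m² is 1 L, so volume = 341.7 × 176 = 60139.2 L ≈ 60140 L.

60140 litres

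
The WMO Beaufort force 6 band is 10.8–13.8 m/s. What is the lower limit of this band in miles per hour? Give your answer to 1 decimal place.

24.2 mph

10.8–13.8 m/s × 2.237 = 24.2–30.9 mph.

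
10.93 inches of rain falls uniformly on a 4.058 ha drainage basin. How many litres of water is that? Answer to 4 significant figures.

11270000 litres

Depth: 10.93 in × 25.4 = 277.622 mm.
Area: 4.058 ha = 40580 m².
1 mm over 1 m² is 1 L, so volume = 277.622 × 40580 = 11265901 L ≈ 11270000 L.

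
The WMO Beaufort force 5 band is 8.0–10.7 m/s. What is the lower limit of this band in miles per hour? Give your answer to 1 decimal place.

8.0–10.7 m/s × 2.237 = 17.9–23.9 mph.

17.9 mph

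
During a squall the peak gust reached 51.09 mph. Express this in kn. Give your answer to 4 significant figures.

1 mph = 0.868976 kt, so 51.09 × 0.868976 = 44.40 kt.

44.40 kt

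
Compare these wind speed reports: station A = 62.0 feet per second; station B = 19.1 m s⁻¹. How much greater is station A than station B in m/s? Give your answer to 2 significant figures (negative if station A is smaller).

-0.20 m/s

station A: 62.0 ft/s = 18.8976 m/s.
Difference: 18.8976 − 19.1000 = -0.20 m/s.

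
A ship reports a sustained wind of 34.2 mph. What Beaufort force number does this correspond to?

34.2 mph = 15.3 m/s, which is Beaufort 7 (near gale, 13.9–17.1 m/s).

Beaufort force 7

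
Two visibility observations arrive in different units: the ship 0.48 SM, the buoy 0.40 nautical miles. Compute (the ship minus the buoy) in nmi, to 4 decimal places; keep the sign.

0.0171 nmi

the ship: 0.48 SM = 0.417109 nmi.
Difference: 0.417109 − 0.400000 = 0.0171 nmi.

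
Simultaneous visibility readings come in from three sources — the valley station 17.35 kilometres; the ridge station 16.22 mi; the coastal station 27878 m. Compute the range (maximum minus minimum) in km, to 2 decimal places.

the ridge station: 16.22 SM = 26.1036 km.
the coastal station: 27878 m = 27.8780 km.
Spread: 27.8780 − 17.3500 = 10.53 km.

10.53 km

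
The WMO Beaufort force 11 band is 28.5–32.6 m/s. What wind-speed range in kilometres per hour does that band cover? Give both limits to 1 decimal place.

102.6 to 117.4 km/h

28.5–32.6 m/s × 3.6 = 102.6–117.4 km/h.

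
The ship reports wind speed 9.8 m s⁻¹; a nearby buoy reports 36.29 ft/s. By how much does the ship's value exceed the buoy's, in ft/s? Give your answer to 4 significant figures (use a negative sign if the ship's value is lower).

the ship: 9.8 m/s = 32.15223 ft/s.
Difference: 32.15223 − 36.29000 = -4.138 ft/s.

-4.138 ft/s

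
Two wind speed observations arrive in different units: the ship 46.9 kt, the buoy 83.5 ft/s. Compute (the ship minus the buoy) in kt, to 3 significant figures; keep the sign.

-2.57 kt

the buoy: 83.5 ft/s = 49.4724 kt.
Difference: 46.9000 − 49.4724 = -2.57 kt.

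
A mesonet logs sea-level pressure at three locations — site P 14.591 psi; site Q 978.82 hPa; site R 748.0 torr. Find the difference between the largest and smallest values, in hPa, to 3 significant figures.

27.2 hPa

site P: 14.591 psi = 1006.014 hPa.
site R: 748.0 mmHg = 997.251 hPa.
Spread: 1006.014 − 978.820 = 27.2 hPa.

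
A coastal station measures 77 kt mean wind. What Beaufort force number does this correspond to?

77 kt lies in the Beaufort 12 band (hurricane force, ≥64 kt).

Beaufort force 12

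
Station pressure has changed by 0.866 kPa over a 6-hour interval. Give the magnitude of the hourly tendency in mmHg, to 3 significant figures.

0.866 kPa / 6 h × 7.50062 mmHg/kPa = 1.08 mmHg/h.

1.08 mmHg per hour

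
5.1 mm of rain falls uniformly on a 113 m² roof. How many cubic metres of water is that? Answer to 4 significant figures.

0.5763 cubic metres

1 mm over 1 m² is 1 L, so volume = 5.1 × 113 = 576.3 L = 0.5763 m³.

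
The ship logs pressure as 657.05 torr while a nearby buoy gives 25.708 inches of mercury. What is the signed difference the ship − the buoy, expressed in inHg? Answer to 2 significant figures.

the ship: 657.05 mmHg = 25.8681 inHg.
Difference: 25.8681 − 25.7080 = 0.16 inHg.

0.16 inHg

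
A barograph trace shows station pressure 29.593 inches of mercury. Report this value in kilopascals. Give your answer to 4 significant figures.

1 inHg = 3.38639 kPa, so 29.593 × 3.38639 = 100.2 kPa.

100.2 kPa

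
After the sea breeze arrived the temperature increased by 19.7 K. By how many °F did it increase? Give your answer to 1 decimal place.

35.5 °F

Converting a difference, only the 9/5 scale factor applies: Δ°F = 19.7 × 1.8 = 35.5 °F.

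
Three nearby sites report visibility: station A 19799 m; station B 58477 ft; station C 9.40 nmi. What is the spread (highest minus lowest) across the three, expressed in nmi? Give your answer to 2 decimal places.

1.29 nmi

station A: 19799 m = 10.6906 nmi.
station B: 58477 ft = 9.6241 nmi.
Spread: 10.6906 − 9.4000 = 1.29 nmi.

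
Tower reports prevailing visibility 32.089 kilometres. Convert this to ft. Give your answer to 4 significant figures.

1 km = 3280.84 ft, so 32.089 × 3280.84 = 105300 ft.

105300 ft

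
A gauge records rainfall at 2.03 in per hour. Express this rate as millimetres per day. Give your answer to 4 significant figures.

1237 mm/day

2.03 in/hour × 25.4 mm/in × 24 hour/day = 1237 mm/day.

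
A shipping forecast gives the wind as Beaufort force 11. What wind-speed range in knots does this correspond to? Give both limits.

56 to 63 kt

Beaufort 11 (violent storm) spans 56–63 knots.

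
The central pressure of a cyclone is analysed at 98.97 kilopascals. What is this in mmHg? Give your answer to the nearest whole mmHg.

1 kPa = 7.50062 mmHg, so 98.97 × 7.50062 = 742 mmHg.

742 mmHg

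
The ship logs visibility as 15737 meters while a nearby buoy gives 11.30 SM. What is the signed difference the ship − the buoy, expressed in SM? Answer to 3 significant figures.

the ship: 15737 m = 9.7785 SM.
Difference: 9.7785 − 11.3000 = -1.52 SM.

-1.52 SM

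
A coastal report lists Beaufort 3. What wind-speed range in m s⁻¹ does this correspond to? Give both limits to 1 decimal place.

Beaufort 3 (gentle breeze) spans 3.4–5.4 m/s.

3.4 to 5.4 m/s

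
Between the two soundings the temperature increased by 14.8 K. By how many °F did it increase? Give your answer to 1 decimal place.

26.6 °F

Converting a difference, only the 9/5 scale factor applies: Δ°F = 14.8 × 1.8 = 26.6 °F.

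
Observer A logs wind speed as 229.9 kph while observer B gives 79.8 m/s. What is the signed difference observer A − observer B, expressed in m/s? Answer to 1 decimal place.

observer A: 229.9 km/h = 63.861 m/s.
Difference: 63.861 − 79.800 = -15.9 m/s.

-15.9 m/s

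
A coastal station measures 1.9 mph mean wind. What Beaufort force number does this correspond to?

1.9 mph = 0.8 m/s, which is Beaufort 1 (light air, 0.3–1.5 m/s).

Beaufort force 1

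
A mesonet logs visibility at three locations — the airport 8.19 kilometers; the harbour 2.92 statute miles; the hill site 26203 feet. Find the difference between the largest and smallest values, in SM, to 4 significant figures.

2.169 SM

the airport: 8.19 km = 5.08903 SM.
the hill site: 26203 ft = 4.96269 SM.
Spread: 5.08903 − 2.92000 = 2.169 SM.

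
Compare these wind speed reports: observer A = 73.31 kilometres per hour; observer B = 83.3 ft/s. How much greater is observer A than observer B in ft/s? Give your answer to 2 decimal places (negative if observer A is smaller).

-16.49 ft/s

observer A: 73.31 km/h = 66.8107 ft/s.
Difference: 66.8107 − 83.3000 = -16.49 ft/s.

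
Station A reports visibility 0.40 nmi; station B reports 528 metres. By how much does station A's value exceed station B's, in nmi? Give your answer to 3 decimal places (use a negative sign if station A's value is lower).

0.115 nmi

station B: 528 m = 0.28510 nmi.
Difference: 0.40000 − 0.28510 = 0.115 nmi.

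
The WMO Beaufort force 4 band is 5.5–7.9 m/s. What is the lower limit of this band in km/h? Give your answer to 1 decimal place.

5.5–7.9 m/s × 3.6 = 19.8–28.4 km/h.

19.8 km/h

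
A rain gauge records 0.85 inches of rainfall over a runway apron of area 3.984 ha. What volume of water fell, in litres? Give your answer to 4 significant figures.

860100 litres

Depth: 0.85 in × 25.4 = 21.59 mm.
Area: 3.984 ha = 39840 m².
1 mm over 1 m² is 1 L, so volume = 21.59 × 39840 = 860145.6 L ≈ 860100 L.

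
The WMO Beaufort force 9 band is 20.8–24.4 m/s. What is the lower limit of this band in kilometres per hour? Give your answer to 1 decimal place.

20.8–24.4 m/s × 3.6 = 74.9–87.8 km/h.

74.9 km/h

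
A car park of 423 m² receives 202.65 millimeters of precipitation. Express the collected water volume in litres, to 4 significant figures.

85720 litres

1 mm over 1 m² is 1 L, so volume = 202.65 × 423 = 85720.95 L ≈ 85720 L.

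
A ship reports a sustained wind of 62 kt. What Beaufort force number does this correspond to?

62 kt lies in the Beaufort 11 band (violent storm, 56–63 kt).

Beaufort force 11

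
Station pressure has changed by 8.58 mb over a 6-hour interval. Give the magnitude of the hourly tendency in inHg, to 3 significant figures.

8.58 mb / 6 h × 0.02953 inHg/mb = 0.0422 inHg/h.

0.0422 inHg per hour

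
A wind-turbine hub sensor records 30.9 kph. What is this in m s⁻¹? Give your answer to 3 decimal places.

1 km/h = 0.277778 m/s, so 30.9 × 0.277778 = 8.583 m/s.

8.583 m/s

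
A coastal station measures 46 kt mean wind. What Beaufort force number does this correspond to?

46 kt lies in the Beaufort 9 band (strong gale, 41–47 kt).

Beaufort force 9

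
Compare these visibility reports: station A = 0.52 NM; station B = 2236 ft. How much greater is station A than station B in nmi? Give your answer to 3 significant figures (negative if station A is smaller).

station B: 2236 ft = 0.36800 nmi.
Difference: 0.52000 − 0.36800 = 0.152 nmi.

0.152 nmi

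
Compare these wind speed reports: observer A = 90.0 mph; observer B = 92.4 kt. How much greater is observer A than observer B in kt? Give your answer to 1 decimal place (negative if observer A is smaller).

observer A: 90.0 mph = 78.208 kt.
Difference: 78.208 − 92.400 = -14.2 kt.

-14.2 kt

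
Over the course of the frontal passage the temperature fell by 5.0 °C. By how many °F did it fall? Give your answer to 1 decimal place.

9.0 °F

A change of 1 °C equals a change of 1.8 °F: Δ°F = 5.0 × 1.8 = 9.0 °F.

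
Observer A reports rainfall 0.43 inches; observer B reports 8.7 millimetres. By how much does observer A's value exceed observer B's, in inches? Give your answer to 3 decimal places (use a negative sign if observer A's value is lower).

0.087 in

observer B: 8.7 mm = 0.34252 in.
Difference: 0.43000 − 0.34252 = 0.087 in.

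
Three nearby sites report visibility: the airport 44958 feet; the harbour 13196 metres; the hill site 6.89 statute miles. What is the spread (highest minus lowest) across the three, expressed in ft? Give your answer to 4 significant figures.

the harbour: 13196 m = 43293.96 ft.
the hill site: 6.89 SM = 36379.20 ft.
Spread: 44958.00 − 36379.20 = 8579 ft.

8579 ft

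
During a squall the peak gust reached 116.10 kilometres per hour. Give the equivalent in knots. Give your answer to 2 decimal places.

1 km/h = 0.539957 kt, so 116.10 × 0.539957 = 62.69 kt.

62.69 kt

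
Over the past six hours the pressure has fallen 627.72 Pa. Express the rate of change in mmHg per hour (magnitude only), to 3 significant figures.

0.785 mmHg per hour

627.72 Pa / 6 h × 0.00750062 mmHg/Pa = 0.785 mmHg/h.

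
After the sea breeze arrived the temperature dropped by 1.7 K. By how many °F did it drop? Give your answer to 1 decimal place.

3.1 °F

For a temperature change the 32° offset cancels: Δ°F = 1.7 × 1.8 = 3.1 °F.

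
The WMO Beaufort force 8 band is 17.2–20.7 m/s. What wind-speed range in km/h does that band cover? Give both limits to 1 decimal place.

17.2–20.7 m/s × 3.6 = 61.9–74.5 km/h.

61.9 to 74.5 km/h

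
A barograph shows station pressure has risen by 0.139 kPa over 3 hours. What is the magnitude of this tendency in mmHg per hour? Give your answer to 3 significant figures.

0.348 mmHg per hour

0.139 kPa / 3 h × 7.50062 mmHg/kPa = 0.348 mmHg/h.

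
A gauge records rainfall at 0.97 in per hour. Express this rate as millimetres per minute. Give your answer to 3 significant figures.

0.97 in/hour × 25.4 mm/in × 0.0166667 hour/minute = 0.411 mm/minute.

0.411 mm/minute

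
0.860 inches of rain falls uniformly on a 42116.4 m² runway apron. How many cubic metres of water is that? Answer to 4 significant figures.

920.0 cubic metres

Depth: 0.860 in × 25.4 = 21.844 mm.
1 mm over 1 m² is 1 L, so volume = 21.844 × 42116.4 = 919990.64 L = 920.0 m³.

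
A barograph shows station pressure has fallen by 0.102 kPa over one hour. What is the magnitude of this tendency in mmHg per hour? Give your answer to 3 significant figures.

0.765 mmHg per hour

0.102 kPa / 1 h × 7.50062 mmHg/kPa = 0.765 mmHg/h.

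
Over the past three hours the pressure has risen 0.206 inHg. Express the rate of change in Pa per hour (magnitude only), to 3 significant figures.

233 Pa per hour

0.206 inHg / 3 h × 3386.39 Pa/inHg = 233 Pa/h.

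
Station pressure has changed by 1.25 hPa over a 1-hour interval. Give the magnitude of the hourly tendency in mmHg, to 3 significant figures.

1.25 hPa / 1 h × 0.750062 mmHg/hPa = 0.938 mmHg/h.

0.938 mmHg per hour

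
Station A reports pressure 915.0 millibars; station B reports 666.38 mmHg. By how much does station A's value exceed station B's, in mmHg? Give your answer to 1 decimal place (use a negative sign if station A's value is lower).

19.9 mmHg

station A: 915.0 mb = 686.306 mmHg.
Difference: 686.306 − 666.380 = 19.9 mmHg.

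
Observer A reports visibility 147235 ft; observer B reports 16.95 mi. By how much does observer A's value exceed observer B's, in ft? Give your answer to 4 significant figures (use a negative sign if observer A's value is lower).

observer B: 16.95 SM = 89496.00 ft.
Difference: 147235.00 − 89496.00 = 57740 ft.

57740 ft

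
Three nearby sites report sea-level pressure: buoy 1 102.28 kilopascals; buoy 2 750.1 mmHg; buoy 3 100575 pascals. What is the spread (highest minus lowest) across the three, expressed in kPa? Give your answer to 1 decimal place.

buoy 2: 750.1 mmHg = 100.005 kPa.
buoy 3: 100575 Pa = 100.575 kPa.
Spread: 102.280 − 100.005 = 2.3 kPa.

2.3 kPa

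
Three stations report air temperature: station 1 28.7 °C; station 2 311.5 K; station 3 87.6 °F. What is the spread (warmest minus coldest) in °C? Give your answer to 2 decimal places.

station 2: 311.5 K = 38.350 °C.
station 3: 87.6 °F = 30.889 °C.
Spread: 38.350 − 28.700 = 9.650 °C.

9.65 °C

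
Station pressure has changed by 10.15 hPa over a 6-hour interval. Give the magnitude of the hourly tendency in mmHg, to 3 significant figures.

1.27 mmHg per hour

10.15 hPa / 6 h × 0.750062 mmHg/hPa = 1.27 mmHg/h.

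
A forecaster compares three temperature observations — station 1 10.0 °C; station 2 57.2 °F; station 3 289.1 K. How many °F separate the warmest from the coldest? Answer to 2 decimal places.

station 2: 57.2 °F = 14.000 °C.
station 3: 289.1 K = 15.950 °C.
Spread: 15.950 − 10.000 = 5.950 °C = 10.71 °F.

10.71 °F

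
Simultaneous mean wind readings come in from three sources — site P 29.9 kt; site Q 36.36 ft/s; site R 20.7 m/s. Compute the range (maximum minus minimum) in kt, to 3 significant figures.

18.7 kt

site Q: 36.36 ft/s = 21.543 kt.
site R: 20.7 m/s = 40.238 kt.
Spread: 40.238 − 21.543 = 18.7 kt.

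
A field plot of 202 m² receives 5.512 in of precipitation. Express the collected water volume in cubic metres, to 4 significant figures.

28.28 cubic metres

Depth: 5.512 in × 25.4 = 140.0048 mm.
1 mm over 1 m² is 1 L, so volume = 140.0048 × 202 = 28280.97 L = 28.28 m³.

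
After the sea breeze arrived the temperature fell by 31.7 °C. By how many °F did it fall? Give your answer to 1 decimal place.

A change of 1 °C equals a change of 1.8 °F: Δ°F = 31.7 × 1.8 = 57.1 °F.

57.1 °F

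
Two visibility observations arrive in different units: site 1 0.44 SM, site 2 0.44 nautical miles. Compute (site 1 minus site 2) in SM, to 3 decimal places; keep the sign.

site 2: 0.44 nmi = 0.50634 SM.
Difference: 0.44000 − 0.50634 = -0.066 SM.

-0.066 SM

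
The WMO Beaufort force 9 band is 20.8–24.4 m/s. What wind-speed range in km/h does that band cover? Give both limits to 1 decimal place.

74.9 to 87.8 km/h

20.8–24.4 m/s × 3.6 = 74.9–87.8 km/h.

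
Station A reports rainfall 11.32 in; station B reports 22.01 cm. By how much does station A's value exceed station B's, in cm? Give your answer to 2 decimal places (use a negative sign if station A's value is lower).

6.74 cm

station A: 11.32 in = 28.7528 cm.
Difference: 28.7528 − 22.0100 = 6.74 cm.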